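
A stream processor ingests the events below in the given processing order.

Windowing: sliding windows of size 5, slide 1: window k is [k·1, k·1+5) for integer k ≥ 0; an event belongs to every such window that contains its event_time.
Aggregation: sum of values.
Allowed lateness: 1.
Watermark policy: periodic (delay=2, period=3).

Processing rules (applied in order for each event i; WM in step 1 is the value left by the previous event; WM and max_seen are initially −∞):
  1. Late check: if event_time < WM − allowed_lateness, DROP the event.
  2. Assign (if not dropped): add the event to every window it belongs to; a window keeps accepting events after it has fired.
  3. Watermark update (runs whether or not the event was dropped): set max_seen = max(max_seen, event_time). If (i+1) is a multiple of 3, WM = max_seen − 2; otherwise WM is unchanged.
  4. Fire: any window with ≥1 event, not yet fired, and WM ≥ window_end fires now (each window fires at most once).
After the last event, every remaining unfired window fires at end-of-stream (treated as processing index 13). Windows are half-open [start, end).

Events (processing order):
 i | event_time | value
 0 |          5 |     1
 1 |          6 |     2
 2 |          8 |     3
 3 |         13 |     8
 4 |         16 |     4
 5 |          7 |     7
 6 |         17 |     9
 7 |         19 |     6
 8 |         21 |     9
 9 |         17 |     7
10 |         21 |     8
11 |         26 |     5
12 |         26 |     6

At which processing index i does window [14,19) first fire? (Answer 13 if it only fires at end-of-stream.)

i=0 t=5 v=1: → [5,10),[4,9),[3,8),[2,7),[1,6); WM=−∞
i=1 t=6 v=2: → [6,11),[5,10),[4,9),[3,8),[2,7); WM=−∞
i=2 t=8 v=3: → [8,13),[7,12),[6,11),[5,10),[4,9); WM=6; [1,6) fires=1
i=3 t=13 v=8: → [13,18),[12,17),[11,16),[10,15),[9,14); WM=6
i=4 t=16 v=4: → [16,21),[15,20),[14,19),[13,18),[12,17); WM=6
i=5 t=7 v=7: → [7,12),[6,11),[5,10),[4,9),[3,8); WM=14; [2,7) fires=3 [3,8) fires=10 [4,9) fires=13 [5,10) fires=13 [6,11) fires=12 [7,12) fires=10 [8,13) fires=3 [9,14) fires=8
i=6 t=17 v=9: → [17,22),[16,21),[15,20),[14,19),[13,18); WM=14
i=7 t=19 v=6: → [19,24),[18,23),[17,22),[16,21),[15,20); WM=14
i=8 t=21 v=9: → [21,26),[20,25),[19,24),[18,23),[17,22); WM=19; [10,15) fires=8 [11,16) fires=8 [12,17) fires=12 [13,18) fires=21 [14,19) fires=13
i=9 t=17 v=7: DROP (t<19-1); WM=19
i=10 t=21 v=8: → [21,26),[20,25),[19,24),[18,23),[17,22); WM=19
i=11 t=26 v=5: → [26,31),[25,30),[24,29),[23,28),[22,27); WM=24; [15,20) fires=19 [16,21) fires=19 [17,22) fires=32 [18,23) fires=23 [19,24) fires=23
i=12 t=26 v=6: → [26,31),[25,30),[24,29),[23,28),[22,27); WM=24

8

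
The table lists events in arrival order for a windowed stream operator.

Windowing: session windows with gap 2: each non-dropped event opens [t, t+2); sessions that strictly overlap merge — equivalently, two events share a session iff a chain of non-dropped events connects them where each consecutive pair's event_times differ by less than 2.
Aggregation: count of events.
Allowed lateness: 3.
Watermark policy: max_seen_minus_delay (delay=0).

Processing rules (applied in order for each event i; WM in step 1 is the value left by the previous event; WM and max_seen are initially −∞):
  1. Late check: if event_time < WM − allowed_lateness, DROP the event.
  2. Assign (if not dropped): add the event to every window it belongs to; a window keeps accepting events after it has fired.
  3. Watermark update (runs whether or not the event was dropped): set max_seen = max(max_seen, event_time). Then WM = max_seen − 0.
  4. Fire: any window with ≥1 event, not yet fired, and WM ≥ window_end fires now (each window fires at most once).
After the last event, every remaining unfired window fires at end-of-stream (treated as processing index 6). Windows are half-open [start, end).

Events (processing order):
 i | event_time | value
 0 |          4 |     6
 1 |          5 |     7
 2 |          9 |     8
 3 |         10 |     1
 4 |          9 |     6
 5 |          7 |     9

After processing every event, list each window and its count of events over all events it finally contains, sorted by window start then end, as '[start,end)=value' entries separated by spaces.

[4,7)=2 [7,9)=1 [9,12)=3

i=0 t=4 v=6: → [4,6); WM=4
i=1 t=5 v=7: → [4,7); WM=5
i=2 t=9 v=8: → [9,11); WM=9
i=3 t=10 v=1: → [9,12); WM=10
i=4 t=9 v=6: → [9,12); WM=10
i=5 t=7 v=9: → [7,9); WM=10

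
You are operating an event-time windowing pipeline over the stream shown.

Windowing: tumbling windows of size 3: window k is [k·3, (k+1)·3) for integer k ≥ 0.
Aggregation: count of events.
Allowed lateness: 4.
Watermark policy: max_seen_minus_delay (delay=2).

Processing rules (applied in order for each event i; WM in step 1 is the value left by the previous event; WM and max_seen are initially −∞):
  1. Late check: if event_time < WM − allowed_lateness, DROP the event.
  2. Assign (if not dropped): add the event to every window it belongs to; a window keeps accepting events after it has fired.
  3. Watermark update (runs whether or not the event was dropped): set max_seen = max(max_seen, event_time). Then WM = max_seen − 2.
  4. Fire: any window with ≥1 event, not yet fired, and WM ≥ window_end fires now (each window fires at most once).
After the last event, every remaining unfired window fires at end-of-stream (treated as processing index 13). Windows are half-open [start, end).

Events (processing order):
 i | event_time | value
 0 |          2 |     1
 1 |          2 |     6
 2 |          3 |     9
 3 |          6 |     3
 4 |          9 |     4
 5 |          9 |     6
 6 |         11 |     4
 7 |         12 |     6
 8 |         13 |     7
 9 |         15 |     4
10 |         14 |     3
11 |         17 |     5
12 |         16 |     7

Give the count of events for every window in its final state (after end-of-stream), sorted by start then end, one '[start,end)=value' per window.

[0,3)=2 [3,6)=1 [6,9)=1 [9,12)=3 [12,15)=3 [15,18)=3

i=0 t=2 v=1: → [0,3); WM=0
i=1 t=2 v=6: → [0,3); WM=0
i=2 t=3 v=9: → [3,6); WM=1
i=3 t=6 v=3: → [6,9); WM=4; [0,3) fires=2
i=4 t=9 v=4: → [9,12); WM=7; [3,6) fires=1
i=5 t=9 v=6: → [9,12); WM=7
i=6 t=11 v=4: → [9,12); WM=9; [6,9) fires=1
i=7 t=12 v=6: → [12,15); WM=10
i=8 t=13 v=7: → [12,15); WM=11
i=9 t=15 v=4: → [15,18); WM=13; [9,12) fires=3
i=10 t=14 v=3: → [12,15); WM=13
i=11 t=17 v=5: → [15,18); WM=15; [12,15) fires=3
i=12 t=16 v=7: → [15,18); WM=15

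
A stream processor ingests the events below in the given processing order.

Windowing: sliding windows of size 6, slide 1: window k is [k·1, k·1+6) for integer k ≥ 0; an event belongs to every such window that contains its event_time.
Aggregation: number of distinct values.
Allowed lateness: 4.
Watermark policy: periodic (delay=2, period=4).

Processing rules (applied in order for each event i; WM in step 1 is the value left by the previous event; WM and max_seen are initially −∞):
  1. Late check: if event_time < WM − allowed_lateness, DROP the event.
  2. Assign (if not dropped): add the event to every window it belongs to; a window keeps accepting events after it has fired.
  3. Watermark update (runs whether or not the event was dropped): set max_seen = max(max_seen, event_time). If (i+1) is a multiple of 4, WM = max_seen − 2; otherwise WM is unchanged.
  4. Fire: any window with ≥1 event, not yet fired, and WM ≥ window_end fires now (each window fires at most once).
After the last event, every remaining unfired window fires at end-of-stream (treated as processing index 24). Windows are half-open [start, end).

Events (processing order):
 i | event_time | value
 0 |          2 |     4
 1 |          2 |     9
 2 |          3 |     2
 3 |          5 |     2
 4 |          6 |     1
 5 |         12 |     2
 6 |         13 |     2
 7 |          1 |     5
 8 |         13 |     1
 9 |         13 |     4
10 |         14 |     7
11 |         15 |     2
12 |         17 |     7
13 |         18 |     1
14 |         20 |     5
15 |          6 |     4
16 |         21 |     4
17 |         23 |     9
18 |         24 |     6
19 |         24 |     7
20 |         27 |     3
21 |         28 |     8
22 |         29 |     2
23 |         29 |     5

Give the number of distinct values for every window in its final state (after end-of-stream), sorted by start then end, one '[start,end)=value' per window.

[0,6)=4 [1,7)=5 [2,8)=4 [3,9)=2 [4,10)=2 [5,11)=2 [6,12)=1 [7,13)=1 [8,14)=3 [9,15)=4 [10,16)=4 [11,17)=4 [12,18)=4 [13,19)=4 [14,20)=3 [15,21)=4 [16,22)=4 [17,23)=4 [18,24)=4 [19,25)=5 [20,26)=5 [21,27)=4 [22,28)=4 [23,29)=5 [24,30)=6 [25,31)=4 [26,32)=4 [27,33)=4 [28,34)=3 [29,35)=2

i=0 t=2 v=4: → [2,8),[1,7),[0,6); WM=−∞
i=1 t=2 v=9: → [2,8),[1,7),[0,6); WM=−∞
i=2 t=3 v=2: → [3,9),[2,8),[1,7),[0,6); WM=−∞
i=3 t=5 v=2: → [5,11),[4,10),[3,9),[2,8),[1,7),[0,6); WM=3
i=4 t=6 v=1: → [6,12),[5,11),[4,10),[3,9),[2,8),[1,7); WM=3
i=5 t=12 v=2: → [12,18),[11,17),[10,16),[9,15),[8,14),[7,13); WM=3
i=6 t=13 v=2: → [13,19),[12,18),[11,17),[10,16),[9,15),[8,14); WM=3
i=7 t=1 v=5: → [1,7),[0,6); WM=11; [0,6) fires=4 [1,7) fires=5 [2,8) fires=4 [3,9) fires=2 [4,10) fires=2 [5,11) fires=2
i=8 t=13 v=1: → [13,19),[12,18),[11,17),[10,16),[9,15),[8,14); WM=11
i=9 t=13 v=4: → [13,19),[12,18),[11,17),[10,16),[9,15),[8,14); WM=11
i=10 t=14 v=7: → [14,20),[13,19),[12,18),[11,17),[10,16),[9,15); WM=11
i=11 t=15 v=2: → [15,21),[14,20),[13,19),[12,18),[11,17),[10,16); WM=13; [6,12) fires=1 [7,13) fires=1
i=12 t=17 v=7: → [17,23),[16,22),[15,21),[14,20),[13,19),[12,18); WM=13
i=13 t=18 v=1: → [18,24),[17,23),[16,22),[15,21),[14,20),[13,19); WM=13
i=14 t=20 v=5: → [20,26),[19,25),[18,24),[17,23),[16,22),[15,21); WM=13
i=15 t=6 v=4: DROP (t<13-4); WM=18; [8,14) fires=3 [9,15) fires=4 [10,16) fires=4 [11,17) fires=4 [12,18) fires=4
i=16 t=21 v=4: → [21,27),[20,26),[19,25),[18,24),[17,23),[16,22); WM=18
i=17 t=23 v=9: → [23,29),[22,28),[21,27),[20,26),[19,25),[18,24); WM=18
i=18 t=24 v=6: → [24,30),[23,29),[22,28),[21,27),[20,26),[19,25); WM=18
i=19 t=24 v=7: → [24,30),[23,29),[22,28),[21,27),[20,26),[19,25); WM=22; [13,19) fires=4 [14,20) fires=3 [15,21) fires=4 [16,22) fires=4
i=20 t=27 v=3: → [27,33),[26,32),[25,31),[24,30),[23,29),[22,28); WM=22
i=21 t=28 v=8: → [28,34),[27,33),[26,32),[25,31),[24,30),[23,29); WM=22
i=22 t=29 v=2: → [29,35),[28,34),[27,33),[26,32),[25,31),[24,30); WM=22
i=23 t=29 v=5: → [29,35),[28,34),[27,33),[26,32),[25,31),[24,30); WM=27; [17,23) fires=4 [18,24) fires=4 [19,25) fires=5 [20,26) fires=5 [21,27) fires=4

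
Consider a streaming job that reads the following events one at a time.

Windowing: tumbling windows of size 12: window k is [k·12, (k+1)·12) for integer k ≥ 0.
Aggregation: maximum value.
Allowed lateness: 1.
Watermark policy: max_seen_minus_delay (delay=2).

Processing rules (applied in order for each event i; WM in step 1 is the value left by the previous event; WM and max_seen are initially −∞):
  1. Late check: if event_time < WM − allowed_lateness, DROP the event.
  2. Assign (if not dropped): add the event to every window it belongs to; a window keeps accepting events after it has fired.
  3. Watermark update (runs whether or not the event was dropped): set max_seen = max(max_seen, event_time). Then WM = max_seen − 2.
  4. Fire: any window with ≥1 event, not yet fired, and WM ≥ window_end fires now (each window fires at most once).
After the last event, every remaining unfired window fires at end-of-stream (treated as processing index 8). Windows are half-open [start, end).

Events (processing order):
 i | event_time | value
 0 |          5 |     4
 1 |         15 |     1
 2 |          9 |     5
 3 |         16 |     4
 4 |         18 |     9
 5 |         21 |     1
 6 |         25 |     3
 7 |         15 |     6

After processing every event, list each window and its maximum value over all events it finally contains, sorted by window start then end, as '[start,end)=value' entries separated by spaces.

[0,12)=4 [12,24)=9 [24,36)=3

i=0 t=5 v=4: → [0,12); WM=3
i=1 t=15 v=1: → [12,24); WM=13; [0,12) fires=4
i=2 t=9 v=5: DROP (t<13-1); WM=13
i=3 t=16 v=4: → [12,24); WM=14
i=4 t=18 v=9: → [12,24); WM=16
i=5 t=21 v=1: → [12,24); WM=19
i=6 t=25 v=3: → [24,36); WM=23
i=7 t=15 v=6: DROP (t<23-1); WM=23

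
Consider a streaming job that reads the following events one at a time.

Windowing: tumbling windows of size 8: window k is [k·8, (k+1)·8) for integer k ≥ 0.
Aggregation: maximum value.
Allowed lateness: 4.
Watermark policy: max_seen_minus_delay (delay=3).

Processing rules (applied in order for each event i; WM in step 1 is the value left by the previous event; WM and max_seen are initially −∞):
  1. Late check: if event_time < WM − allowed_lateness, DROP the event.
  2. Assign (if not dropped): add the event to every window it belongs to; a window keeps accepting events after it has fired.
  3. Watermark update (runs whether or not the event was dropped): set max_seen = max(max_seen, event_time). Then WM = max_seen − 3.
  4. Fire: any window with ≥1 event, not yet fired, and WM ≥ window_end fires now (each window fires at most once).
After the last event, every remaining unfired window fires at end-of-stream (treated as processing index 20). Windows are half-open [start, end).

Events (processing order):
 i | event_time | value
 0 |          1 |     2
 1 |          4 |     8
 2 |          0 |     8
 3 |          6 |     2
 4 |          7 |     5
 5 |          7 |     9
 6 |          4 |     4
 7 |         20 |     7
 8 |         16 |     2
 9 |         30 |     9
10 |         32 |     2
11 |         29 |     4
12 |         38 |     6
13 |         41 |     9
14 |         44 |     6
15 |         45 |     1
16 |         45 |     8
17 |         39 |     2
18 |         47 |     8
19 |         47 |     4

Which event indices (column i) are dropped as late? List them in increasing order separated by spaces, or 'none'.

i=0 t=1 v=2: → [0,8); WM=-2
i=1 t=4 v=8: → [0,8); WM=1
i=2 t=0 v=8: → [0,8); WM=1
i=3 t=6 v=2: → [0,8); WM=3
i=4 t=7 v=5: → [0,8); WM=4
i=5 t=7 v=9: → [0,8); WM=4
i=6 t=4 v=4: → [0,8); WM=4
i=7 t=20 v=7: → [16,24); WM=17; [0,8) fires=9
i=8 t=16 v=2: → [16,24); WM=17
i=9 t=30 v=9: → [24,32); WM=27; [16,24) fires=7
i=10 t=32 v=2: → [32,40); WM=29
i=11 t=29 v=4: → [24,32); WM=29
i=12 t=38 v=6: → [32,40); WM=35; [24,32) fires=9
i=13 t=41 v=9: → [40,48); WM=38
i=14 t=44 v=6: → [40,48); WM=41; [32,40) fires=6
i=15 t=45 v=1: → [40,48); WM=42
i=16 t=45 v=8: → [40,48); WM=42
i=17 t=39 v=2: → [32,40); WM=42
i=18 t=47 v=8: → [40,48); WM=44
i=19 t=47 v=4: → [40,48); WM=44

none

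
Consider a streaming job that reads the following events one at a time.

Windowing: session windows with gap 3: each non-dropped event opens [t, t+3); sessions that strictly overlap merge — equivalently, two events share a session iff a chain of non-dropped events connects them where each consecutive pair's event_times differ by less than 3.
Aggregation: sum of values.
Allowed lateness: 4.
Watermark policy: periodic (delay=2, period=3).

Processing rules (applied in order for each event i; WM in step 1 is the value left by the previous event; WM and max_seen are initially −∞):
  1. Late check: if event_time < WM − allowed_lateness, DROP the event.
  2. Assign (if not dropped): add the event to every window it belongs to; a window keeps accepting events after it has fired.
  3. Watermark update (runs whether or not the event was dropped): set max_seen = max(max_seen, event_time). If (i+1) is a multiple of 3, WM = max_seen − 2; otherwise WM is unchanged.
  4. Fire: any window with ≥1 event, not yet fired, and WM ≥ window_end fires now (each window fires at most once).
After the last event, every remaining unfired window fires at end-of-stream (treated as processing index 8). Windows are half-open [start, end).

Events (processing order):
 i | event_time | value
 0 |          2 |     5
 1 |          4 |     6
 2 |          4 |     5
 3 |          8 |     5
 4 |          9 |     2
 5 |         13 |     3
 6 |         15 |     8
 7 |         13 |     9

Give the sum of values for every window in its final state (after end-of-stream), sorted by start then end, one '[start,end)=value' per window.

[2,7)=16 [8,12)=7 [13,18)=20

i=0 t=2 v=5: → [2,5); WM=−∞
i=1 t=4 v=6: → [2,7); WM=−∞
i=2 t=4 v=5: → [2,7); WM=2
i=3 t=8 v=5: → [8,11); WM=2
i=4 t=9 v=2: → [8,12); WM=2
i=5 t=13 v=3: → [13,16); WM=11
i=6 t=15 v=8: → [13,18); WM=11
i=7 t=13 v=9: → [13,18); WM=11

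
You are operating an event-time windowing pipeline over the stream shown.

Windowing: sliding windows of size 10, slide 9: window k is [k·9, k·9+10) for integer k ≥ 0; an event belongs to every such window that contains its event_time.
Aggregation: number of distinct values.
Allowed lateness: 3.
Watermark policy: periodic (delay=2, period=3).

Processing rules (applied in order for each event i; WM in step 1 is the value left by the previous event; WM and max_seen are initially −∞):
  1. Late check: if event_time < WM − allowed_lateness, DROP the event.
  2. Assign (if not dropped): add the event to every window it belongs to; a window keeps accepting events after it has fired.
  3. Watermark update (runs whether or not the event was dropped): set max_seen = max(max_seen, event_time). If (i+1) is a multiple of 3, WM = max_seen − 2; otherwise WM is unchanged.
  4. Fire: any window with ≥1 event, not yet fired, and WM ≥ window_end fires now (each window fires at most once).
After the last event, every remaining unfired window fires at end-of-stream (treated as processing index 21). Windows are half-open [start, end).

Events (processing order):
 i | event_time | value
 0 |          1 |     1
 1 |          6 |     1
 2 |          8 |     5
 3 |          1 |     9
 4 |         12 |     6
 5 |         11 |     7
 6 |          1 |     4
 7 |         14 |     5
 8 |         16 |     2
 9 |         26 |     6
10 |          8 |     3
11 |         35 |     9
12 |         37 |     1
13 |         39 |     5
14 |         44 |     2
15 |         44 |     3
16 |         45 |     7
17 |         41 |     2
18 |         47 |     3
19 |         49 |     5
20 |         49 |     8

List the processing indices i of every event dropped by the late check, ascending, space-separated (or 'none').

i=0 t=1 v=1: → [0,10); WM=−∞
i=1 t=6 v=1: → [0,10); WM=−∞
i=2 t=8 v=5: → [0,10); WM=6
i=3 t=1 v=9: DROP (t<6-3); WM=6
i=4 t=12 v=6: → [9,19); WM=6
i=5 t=11 v=7: → [9,19); WM=10; [0,10) fires=2
i=6 t=1 v=4: DROP (t<10-3); WM=10
i=7 t=14 v=5: → [9,19); WM=10
i=8 t=16 v=2: → [9,19); WM=14
i=9 t=26 v=6: → [18,28); WM=14
i=10 t=8 v=3: DROP (t<14-3); WM=14
i=11 t=35 v=9: → [27,37); WM=33; [9,19) fires=4 [18,28) fires=1
i=12 t=37 v=1: → [36,46); WM=33
i=13 t=39 v=5: → [36,46); WM=33
i=14 t=44 v=2: → [36,46); WM=42; [27,37) fires=1
i=15 t=44 v=3: → [36,46); WM=42
i=16 t=45 v=7: → [45,55),[36,46); WM=42
i=17 t=41 v=2: → [36,46); WM=43
i=18 t=47 v=3: → [45,55); WM=43
i=19 t=49 v=5: → [45,55); WM=43
i=20 t=49 v=8: → [45,55); WM=47; [36,46) fires=5

3 6 10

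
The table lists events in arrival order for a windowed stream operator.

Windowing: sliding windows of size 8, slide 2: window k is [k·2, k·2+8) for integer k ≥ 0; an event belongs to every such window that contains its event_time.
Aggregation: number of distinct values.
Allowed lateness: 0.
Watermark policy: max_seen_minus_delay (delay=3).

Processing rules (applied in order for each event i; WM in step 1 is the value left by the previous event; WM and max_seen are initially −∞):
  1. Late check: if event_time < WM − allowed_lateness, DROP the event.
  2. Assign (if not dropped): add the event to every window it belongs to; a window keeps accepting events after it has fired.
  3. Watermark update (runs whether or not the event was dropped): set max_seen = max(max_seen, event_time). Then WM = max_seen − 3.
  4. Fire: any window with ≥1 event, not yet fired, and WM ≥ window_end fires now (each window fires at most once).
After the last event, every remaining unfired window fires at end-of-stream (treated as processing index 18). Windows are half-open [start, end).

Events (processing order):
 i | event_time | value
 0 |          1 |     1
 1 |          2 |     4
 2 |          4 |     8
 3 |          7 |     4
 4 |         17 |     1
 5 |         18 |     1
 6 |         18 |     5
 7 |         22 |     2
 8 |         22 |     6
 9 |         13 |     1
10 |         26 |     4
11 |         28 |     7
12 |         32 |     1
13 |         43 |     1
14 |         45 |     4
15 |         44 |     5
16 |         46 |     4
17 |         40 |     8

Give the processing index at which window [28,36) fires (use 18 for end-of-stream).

13

i=0 t=1 v=1: → [0,8); WM=-2
i=1 t=2 v=4: → [2,10),[0,8); WM=-1
i=2 t=4 v=8: → [4,12),[2,10),[0,8); WM=1
i=3 t=7 v=4: → [6,14),[4,12),[2,10),[0,8); WM=4
i=4 t=17 v=1: → [16,24),[14,22),[12,20),[10,18); WM=14; [0,8) fires=3 [2,10) fires=2 [4,12) fires=2 [6,14) fires=1
i=5 t=18 v=1: → [18,26),[16,24),[14,22),[12,20); WM=15
i=6 t=18 v=5: → [18,26),[16,24),[14,22),[12,20); WM=15
i=7 t=22 v=2: → [22,30),[20,28),[18,26),[16,24); WM=19; [10,18) fires=1
i=8 t=22 v=6: → [22,30),[20,28),[18,26),[16,24); WM=19
i=9 t=13 v=1: DROP (t<19-0); WM=19
i=10 t=26 v=4: → [26,34),[24,32),[22,30),[20,28); WM=23; [12,20) fires=2 [14,22) fires=2
i=11 t=28 v=7: → [28,36),[26,34),[24,32),[22,30); WM=25; [16,24) fires=4
i=12 t=32 v=1: → [32,40),[30,38),[28,36),[26,34); WM=29; [18,26) fires=4 [20,28) fires=3
i=13 t=43 v=1: → [42,50),[40,48),[38,46),[36,44); WM=40; [22,30) fires=4 [24,32) fires=2 [26,34) fires=3 [28,36) fires=2 [30,38) fires=1 [32,40) fires=1
i=14 t=45 v=4: → [44,52),[42,50),[40,48),[38,46); WM=42
i=15 t=44 v=5: → [44,52),[42,50),[40,48),[38,46); WM=42
i=16 t=46 v=4: → [46,54),[44,52),[42,50),[40,48); WM=43
i=17 t=40 v=8: DROP (t<43-0); WM=43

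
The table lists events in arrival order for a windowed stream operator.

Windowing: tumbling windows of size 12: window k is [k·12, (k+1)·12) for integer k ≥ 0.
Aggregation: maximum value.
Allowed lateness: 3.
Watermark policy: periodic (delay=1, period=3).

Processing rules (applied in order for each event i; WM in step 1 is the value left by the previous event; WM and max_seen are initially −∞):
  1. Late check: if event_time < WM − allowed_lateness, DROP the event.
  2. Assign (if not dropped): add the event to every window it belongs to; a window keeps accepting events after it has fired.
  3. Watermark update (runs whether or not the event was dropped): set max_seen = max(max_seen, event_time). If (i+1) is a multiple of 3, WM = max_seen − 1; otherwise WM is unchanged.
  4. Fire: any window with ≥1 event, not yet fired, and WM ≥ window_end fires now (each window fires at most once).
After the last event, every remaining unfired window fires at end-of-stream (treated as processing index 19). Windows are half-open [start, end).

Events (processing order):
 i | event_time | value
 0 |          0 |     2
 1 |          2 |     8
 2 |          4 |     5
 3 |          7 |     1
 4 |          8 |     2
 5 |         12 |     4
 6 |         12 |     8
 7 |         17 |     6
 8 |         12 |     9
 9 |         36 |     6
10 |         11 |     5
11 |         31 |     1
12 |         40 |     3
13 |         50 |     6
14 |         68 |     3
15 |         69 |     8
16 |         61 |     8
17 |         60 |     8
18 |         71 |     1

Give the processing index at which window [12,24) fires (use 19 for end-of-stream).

i=0 t=0 v=2: → [0,12); WM=−∞
i=1 t=2 v=8: → [0,12); WM=−∞
i=2 t=4 v=5: → [0,12); WM=3
i=3 t=7 v=1: → [0,12); WM=3
i=4 t=8 v=2: → [0,12); WM=3
i=5 t=12 v=4: → [12,24); WM=11
i=6 t=12 v=8: → [12,24); WM=11
i=7 t=17 v=6: → [12,24); WM=11
i=8 t=12 v=9: → [12,24); WM=16; [0,12) fires=8
i=9 t=36 v=6: → [36,48); WM=16
i=10 t=11 v=5: DROP (t<16-3); WM=16
i=11 t=31 v=1: → [24,36); WM=35; [12,24) fires=9
i=12 t=40 v=3: → [36,48); WM=35
i=13 t=50 v=6: → [48,60); WM=35
i=14 t=68 v=3: → [60,72); WM=67; [24,36) fires=1 [36,48) fires=6 [48,60) fires=6
i=15 t=69 v=8: → [60,72); WM=67
i=16 t=61 v=8: DROP (t<67-3); WM=67
i=17 t=60 v=8: DROP (t<67-3); WM=68
i=18 t=71 v=1: → [60,72); WM=68

11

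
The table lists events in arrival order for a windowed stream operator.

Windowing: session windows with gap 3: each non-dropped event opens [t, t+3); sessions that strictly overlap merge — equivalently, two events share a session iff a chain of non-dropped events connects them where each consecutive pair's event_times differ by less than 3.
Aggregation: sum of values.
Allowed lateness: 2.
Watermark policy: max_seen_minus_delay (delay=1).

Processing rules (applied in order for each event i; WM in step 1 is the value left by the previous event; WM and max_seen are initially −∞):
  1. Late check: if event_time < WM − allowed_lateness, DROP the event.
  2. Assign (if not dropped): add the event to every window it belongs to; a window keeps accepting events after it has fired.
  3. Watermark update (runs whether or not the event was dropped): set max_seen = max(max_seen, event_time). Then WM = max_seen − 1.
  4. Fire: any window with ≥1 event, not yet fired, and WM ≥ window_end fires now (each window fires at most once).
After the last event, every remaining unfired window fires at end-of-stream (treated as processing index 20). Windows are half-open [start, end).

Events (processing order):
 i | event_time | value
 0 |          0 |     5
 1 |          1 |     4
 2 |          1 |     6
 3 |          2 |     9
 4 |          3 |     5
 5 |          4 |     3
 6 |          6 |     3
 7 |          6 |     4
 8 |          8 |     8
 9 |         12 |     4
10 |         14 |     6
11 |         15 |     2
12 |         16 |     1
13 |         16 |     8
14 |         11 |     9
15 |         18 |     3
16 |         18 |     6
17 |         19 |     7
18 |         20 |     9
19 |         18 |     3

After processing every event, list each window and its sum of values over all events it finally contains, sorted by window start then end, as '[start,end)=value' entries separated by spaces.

i=0 t=0 v=5: → [0,3); WM=-1
i=1 t=1 v=4: → [0,4); WM=0
i=2 t=1 v=6: → [0,4); WM=0
i=3 t=2 v=9: → [0,5); WM=1
i=4 t=3 v=5: → [0,6); WM=2
i=5 t=4 v=3: → [0,7); WM=3
i=6 t=6 v=3: → [0,9); WM=5
i=7 t=6 v=4: → [0,9); WM=5
i=8 t=8 v=8: → [0,11); WM=7
i=9 t=12 v=4: → [12,15); WM=11
i=10 t=14 v=6: → [12,17); WM=13
i=11 t=15 v=2: → [12,18); WM=14
i=12 t=16 v=1: → [12,19); WM=15
i=13 t=16 v=8: → [12,19); WM=15
i=14 t=11 v=9: DROP (t<15-2); WM=15
i=15 t=18 v=3: → [12,21); WM=17
i=16 t=18 v=6: → [12,21); WM=17
i=17 t=19 v=7: → [12,22); WM=18
i=18 t=20 v=9: → [12,23); WM=19
i=19 t=18 v=3: → [12,23); WM=19

[0,11)=47 [12,23)=49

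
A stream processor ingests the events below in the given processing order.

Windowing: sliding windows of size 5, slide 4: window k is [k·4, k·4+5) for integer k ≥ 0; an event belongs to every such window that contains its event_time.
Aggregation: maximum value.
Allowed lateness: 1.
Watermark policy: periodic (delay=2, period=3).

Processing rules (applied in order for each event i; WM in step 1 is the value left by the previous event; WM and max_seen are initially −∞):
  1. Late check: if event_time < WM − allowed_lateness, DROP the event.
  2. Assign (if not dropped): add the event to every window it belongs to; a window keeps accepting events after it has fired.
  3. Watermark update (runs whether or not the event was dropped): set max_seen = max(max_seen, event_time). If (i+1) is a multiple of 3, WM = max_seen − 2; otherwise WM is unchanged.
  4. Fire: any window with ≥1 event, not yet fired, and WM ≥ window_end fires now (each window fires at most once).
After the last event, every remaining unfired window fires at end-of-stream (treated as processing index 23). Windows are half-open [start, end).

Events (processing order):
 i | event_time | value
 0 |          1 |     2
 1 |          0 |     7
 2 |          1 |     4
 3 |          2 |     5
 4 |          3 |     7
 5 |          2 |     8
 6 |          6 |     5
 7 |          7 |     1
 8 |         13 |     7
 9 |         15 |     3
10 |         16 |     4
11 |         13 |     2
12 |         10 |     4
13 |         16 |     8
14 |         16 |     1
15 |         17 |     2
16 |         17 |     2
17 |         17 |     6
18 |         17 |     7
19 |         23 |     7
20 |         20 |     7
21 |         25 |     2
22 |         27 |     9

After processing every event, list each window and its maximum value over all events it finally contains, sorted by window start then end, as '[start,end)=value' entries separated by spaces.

[0,5)=8 [4,9)=5 [12,17)=8 [16,21)=8 [20,25)=7 [24,29)=9

i=0 t=1 v=2: → [0,5); WM=−∞
i=1 t=0 v=7: → [0,5); WM=−∞
i=2 t=1 v=4: → [0,5); WM=-1
i=3 t=2 v=5: → [0,5); WM=-1
i=4 t=3 v=7: → [0,5); WM=-1
i=5 t=2 v=8: → [0,5); WM=1
i=6 t=6 v=5: → [4,9); WM=1
i=7 t=7 v=1: → [4,9); WM=1
i=8 t=13 v=7: → [12,17); WM=11; [0,5) fires=8 [4,9) fires=5
i=9 t=15 v=3: → [12,17); WM=11
i=10 t=16 v=4: → [16,21),[12,17); WM=11
i=11 t=13 v=2: → [12,17); WM=14
i=12 t=10 v=4: DROP (t<14-1); WM=14
i=13 t=16 v=8: → [16,21),[12,17); WM=14
i=14 t=16 v=1: → [16,21),[12,17); WM=14
i=15 t=17 v=2: → [16,21); WM=14
i=16 t=17 v=2: → [16,21); WM=14
i=17 t=17 v=6: → [16,21); WM=15
i=18 t=17 v=7: → [16,21); WM=15
i=19 t=23 v=7: → [20,25); WM=15
i=20 t=20 v=7: → [20,25),[16,21); WM=21; [12,17) fires=8 [16,21) fires=8
i=21 t=25 v=2: → [24,29); WM=21
i=22 t=27 v=9: → [24,29); WM=21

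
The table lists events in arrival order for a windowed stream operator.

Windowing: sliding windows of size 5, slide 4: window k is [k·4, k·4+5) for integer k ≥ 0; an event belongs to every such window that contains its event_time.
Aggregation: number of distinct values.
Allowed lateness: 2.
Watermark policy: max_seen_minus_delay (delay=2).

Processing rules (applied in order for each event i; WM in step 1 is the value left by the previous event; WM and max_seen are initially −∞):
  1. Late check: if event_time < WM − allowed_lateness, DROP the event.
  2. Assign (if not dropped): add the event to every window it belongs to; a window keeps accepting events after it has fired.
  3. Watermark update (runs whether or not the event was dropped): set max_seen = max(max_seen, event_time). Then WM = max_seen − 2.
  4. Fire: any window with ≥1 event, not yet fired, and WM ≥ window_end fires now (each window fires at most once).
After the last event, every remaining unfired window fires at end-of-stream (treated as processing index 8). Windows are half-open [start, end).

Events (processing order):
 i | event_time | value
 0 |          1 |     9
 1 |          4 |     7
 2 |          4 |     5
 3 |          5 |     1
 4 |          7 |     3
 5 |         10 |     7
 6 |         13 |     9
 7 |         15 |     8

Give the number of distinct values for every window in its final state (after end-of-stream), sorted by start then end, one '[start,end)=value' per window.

i=0 t=1 v=9: → [0,5); WM=-1
i=1 t=4 v=7: → [4,9),[0,5); WM=2
i=2 t=4 v=5: → [4,9),[0,5); WM=2
i=3 t=5 v=1: → [4,9); WM=3
i=4 t=7 v=3: → [4,9); WM=5; [0,5) fires=3
i=5 t=10 v=7: → [8,13); WM=8
i=6 t=13 v=9: → [12,17); WM=11; [4,9) fires=4
i=7 t=15 v=8: → [12,17); WM=13; [8,13) fires=1

[0,5)=3 [4,9)=4 [8,13)=1 [12,17)=2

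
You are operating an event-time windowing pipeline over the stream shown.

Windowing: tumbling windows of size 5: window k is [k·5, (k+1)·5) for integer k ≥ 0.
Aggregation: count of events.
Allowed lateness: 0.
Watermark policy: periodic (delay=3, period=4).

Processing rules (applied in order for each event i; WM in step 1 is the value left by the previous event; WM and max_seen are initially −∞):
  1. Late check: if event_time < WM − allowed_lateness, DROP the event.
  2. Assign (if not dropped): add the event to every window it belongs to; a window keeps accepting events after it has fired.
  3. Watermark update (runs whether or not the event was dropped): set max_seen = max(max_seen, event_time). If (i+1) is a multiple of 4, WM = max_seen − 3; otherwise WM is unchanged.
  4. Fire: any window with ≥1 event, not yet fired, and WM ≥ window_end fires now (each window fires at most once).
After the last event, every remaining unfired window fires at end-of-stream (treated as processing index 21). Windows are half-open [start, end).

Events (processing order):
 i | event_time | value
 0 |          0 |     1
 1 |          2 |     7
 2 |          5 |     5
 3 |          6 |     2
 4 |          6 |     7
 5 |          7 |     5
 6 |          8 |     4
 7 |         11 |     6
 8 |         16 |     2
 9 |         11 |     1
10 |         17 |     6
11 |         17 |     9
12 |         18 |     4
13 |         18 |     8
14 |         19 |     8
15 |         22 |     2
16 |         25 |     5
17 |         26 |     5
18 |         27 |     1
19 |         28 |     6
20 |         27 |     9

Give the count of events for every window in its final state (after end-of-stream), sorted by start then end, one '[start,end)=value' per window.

i=0 t=0 v=1: → [0,5); WM=−∞
i=1 t=2 v=7: → [0,5); WM=−∞
i=2 t=5 v=5: → [5,10); WM=−∞
i=3 t=6 v=2: → [5,10); WM=3
i=4 t=6 v=7: → [5,10); WM=3
i=5 t=7 v=5: → [5,10); WM=3
i=6 t=8 v=4: → [5,10); WM=3
i=7 t=11 v=6: → [10,15); WM=8; [0,5) fires=2
i=8 t=16 v=2: → [15,20); WM=8
i=9 t=11 v=1: → [10,15); WM=8
i=10 t=17 v=6: → [15,20); WM=8
i=11 t=17 v=9: → [15,20); WM=14; [5,10) fires=5
i=12 t=18 v=4: → [15,20); WM=14
i=13 t=18 v=8: → [15,20); WM=14
i=14 t=19 v=8: → [15,20); WM=14
i=15 t=22 v=2: → [20,25); WM=19; [10,15) fires=2
i=16 t=25 v=5: → [25,30); WM=19
i=17 t=26 v=5: → [25,30); WM=19
i=18 t=27 v=1: → [25,30); WM=19
i=19 t=28 v=6: → [25,30); WM=25; [15,20) fires=6 [20,25) fires=1
i=20 t=27 v=9: → [25,30); WM=25

[0,5)=2 [5,10)=5 [10,15)=2 [15,20)=6 [20,25)=1 [25,30)=5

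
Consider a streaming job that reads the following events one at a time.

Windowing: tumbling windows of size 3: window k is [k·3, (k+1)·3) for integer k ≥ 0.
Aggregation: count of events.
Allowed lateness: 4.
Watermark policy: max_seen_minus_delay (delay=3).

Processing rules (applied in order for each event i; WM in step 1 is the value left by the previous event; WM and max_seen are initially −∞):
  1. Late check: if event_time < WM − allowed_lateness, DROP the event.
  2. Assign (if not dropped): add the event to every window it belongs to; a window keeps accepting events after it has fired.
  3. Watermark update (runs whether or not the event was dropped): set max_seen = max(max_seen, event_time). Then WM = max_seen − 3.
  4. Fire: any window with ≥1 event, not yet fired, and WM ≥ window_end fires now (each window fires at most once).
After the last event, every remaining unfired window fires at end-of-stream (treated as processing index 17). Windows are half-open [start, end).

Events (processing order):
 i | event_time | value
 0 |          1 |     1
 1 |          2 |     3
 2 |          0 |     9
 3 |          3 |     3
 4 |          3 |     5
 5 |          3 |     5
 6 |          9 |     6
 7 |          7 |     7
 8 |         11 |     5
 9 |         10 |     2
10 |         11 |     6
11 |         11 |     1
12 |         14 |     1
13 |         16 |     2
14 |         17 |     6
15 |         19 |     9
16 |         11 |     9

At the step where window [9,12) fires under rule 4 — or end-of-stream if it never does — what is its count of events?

5

i=0 t=1 v=1: → [0,3); WM=-2
i=1 t=2 v=3: → [0,3); WM=-1
i=2 t=0 v=9: → [0,3); WM=-1
i=3 t=3 v=3: → [3,6); WM=0
i=4 t=3 v=5: → [3,6); WM=0
i=5 t=3 v=5: → [3,6); WM=0
i=6 t=9 v=6: → [9,12); WM=6; [0,3) fires=3 [3,6) fires=3
i=7 t=7 v=7: → [6,9); WM=6
i=8 t=11 v=5: → [9,12); WM=8
i=9 t=10 v=2: → [9,12); WM=8
i=10 t=11 v=6: → [9,12); WM=8
i=11 t=11 v=1: → [9,12); WM=8
i=12 t=14 v=1: → [12,15); WM=11; [6,9) fires=1
i=13 t=16 v=2: → [15,18); WM=13; [9,12) fires=5
i=14 t=17 v=6: → [15,18); WM=14
i=15 t=19 v=9: → [18,21); WM=16; [12,15) fires=1
i=16 t=11 v=9: DROP (t<16-4); WM=16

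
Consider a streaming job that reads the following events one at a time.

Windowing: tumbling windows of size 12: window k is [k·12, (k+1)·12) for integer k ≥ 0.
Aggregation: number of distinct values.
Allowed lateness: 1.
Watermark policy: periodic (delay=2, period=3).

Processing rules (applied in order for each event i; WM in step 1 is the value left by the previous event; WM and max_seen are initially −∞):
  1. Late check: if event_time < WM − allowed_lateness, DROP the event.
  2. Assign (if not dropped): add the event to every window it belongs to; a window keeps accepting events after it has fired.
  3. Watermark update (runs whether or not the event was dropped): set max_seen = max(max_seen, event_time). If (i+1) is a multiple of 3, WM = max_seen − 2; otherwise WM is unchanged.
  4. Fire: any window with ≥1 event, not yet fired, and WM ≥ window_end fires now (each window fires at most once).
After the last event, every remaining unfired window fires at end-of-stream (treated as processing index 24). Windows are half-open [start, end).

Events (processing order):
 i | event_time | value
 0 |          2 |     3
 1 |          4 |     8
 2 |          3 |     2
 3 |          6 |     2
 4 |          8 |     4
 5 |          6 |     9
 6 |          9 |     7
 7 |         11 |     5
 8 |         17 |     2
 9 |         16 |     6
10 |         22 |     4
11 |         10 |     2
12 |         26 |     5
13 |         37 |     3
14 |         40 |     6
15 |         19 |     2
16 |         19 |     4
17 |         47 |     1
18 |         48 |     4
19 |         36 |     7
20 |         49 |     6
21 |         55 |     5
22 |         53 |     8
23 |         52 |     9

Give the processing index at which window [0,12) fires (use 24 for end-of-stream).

8

i=0 t=2 v=3: → [0,12); WM=−∞
i=1 t=4 v=8: → [0,12); WM=−∞
i=2 t=3 v=2: → [0,12); WM=2
i=3 t=6 v=2: → [0,12); WM=2
i=4 t=8 v=4: → [0,12); WM=2
i=5 t=6 v=9: → [0,12); WM=6
i=6 t=9 v=7: → [0,12); WM=6
i=7 t=11 v=5: → [0,12); WM=6
i=8 t=17 v=2: → [12,24); WM=15; [0,12) fires=7
i=9 t=16 v=6: → [12,24); WM=15
i=10 t=22 v=4: → [12,24); WM=15
i=11 t=10 v=2: DROP (t<15-1); WM=20
i=12 t=26 v=5: → [24,36); WM=20
i=13 t=37 v=3: → [36,48); WM=20
i=14 t=40 v=6: → [36,48); WM=38; [12,24) fires=3 [24,36) fires=1
i=15 t=19 v=2: DROP (t<38-1); WM=38
i=16 t=19 v=4: DROP (t<38-1); WM=38
i=17 t=47 v=1: → [36,48); WM=45
i=18 t=48 v=4: → [48,60); WM=45
i=19 t=36 v=7: DROP (t<45-1); WM=45
i=20 t=49 v=6: → [48,60); WM=47
i=21 t=55 v=5: → [48,60); WM=47
i=22 t=53 v=8: → [48,60); WM=47
i=23 t=52 v=9: → [48,60); WM=53; [36,48) fires=3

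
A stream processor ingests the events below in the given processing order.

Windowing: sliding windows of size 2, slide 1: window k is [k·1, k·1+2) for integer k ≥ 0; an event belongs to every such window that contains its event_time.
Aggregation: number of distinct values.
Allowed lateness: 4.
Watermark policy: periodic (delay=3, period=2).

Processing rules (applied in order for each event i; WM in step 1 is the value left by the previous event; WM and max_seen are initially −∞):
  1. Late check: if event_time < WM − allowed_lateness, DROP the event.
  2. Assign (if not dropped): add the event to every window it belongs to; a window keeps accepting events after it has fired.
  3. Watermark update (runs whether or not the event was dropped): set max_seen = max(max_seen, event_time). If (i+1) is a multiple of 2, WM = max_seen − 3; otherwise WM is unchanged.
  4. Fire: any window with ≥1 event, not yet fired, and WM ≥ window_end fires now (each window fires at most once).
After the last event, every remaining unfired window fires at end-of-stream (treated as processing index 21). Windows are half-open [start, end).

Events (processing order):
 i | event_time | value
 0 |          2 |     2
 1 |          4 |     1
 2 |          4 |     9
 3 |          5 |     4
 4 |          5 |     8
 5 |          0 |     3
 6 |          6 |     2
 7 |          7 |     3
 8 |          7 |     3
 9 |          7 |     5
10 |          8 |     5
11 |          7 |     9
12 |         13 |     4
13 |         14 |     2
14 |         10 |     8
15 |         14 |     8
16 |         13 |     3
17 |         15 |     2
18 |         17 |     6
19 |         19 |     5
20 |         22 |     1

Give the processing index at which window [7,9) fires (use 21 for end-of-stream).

i=0 t=2 v=2: → [2,4),[1,3); WM=−∞
i=1 t=4 v=1: → [4,6),[3,5); WM=1
i=2 t=4 v=9: → [4,6),[3,5); WM=1
i=3 t=5 v=4: → [5,7),[4,6); WM=2
i=4 t=5 v=8: → [5,7),[4,6); WM=2
i=5 t=0 v=3: → [0,2); WM=2; [0,2) fires=1
i=6 t=6 v=2: → [6,8),[5,7); WM=2
i=7 t=7 v=3: → [7,9),[6,8); WM=4; [1,3) fires=1 [2,4) fires=1
i=8 t=7 v=3: → [7,9),[6,8); WM=4
i=9 t=7 v=5: → [7,9),[6,8); WM=4
i=10 t=8 v=5: → [8,10),[7,9); WM=4
i=11 t=7 v=9: → [7,9),[6,8); WM=5; [3,5) fires=2
i=12 t=13 v=4: → [13,15),[12,14); WM=5
i=13 t=14 v=2: → [14,16),[13,15); WM=11; [4,6) fires=4 [5,7) fires=3 [6,8) fires=4 [7,9) fires=3 [8,10) fires=1
i=14 t=10 v=8: → [10,12),[9,11); WM=11; [9,11) fires=1
i=15 t=14 v=8: → [14,16),[13,15); WM=11
i=16 t=13 v=3: → [13,15),[12,14); WM=11
i=17 t=15 v=2: → [15,17),[14,16); WM=12; [10,12) fires=1
i=18 t=17 v=6: → [17,19),[16,18); WM=12
i=19 t=19 v=5: → [19,21),[18,20); WM=16; [12,14) fires=2 [13,15) fires=4 [14,16) fires=2
i=20 t=22 v=1: → [22,24),[21,23); WM=16

13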